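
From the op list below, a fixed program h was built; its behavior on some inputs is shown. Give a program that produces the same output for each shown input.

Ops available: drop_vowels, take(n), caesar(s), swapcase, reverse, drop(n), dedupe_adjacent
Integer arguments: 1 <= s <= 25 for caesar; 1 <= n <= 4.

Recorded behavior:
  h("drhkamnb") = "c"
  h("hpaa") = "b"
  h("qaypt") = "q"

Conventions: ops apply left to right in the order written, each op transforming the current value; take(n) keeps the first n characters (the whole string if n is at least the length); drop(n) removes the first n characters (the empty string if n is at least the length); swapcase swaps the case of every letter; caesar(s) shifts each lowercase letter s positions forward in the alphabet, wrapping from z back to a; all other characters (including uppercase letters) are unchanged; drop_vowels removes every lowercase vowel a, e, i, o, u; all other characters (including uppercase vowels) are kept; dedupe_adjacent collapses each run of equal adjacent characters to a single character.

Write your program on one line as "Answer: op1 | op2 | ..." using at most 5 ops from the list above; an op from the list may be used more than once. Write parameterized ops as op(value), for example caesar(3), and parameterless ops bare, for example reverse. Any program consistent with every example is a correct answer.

dedupe_adjacent | reverse | caesar(1) | drop_vowels | take(1)

Check, running the answer program on each example:
  "drhkamnb" -> "drhkamnb" -> "bnmakhrd" -> "conblise" -> "cnbls" -> "c"
  "hpaa" -> "hpa" -> "aph" -> "bqi" -> "bq" -> "b"
  "qaypt" -> "qaypt" -> "tpyaq" -> "uqzbr" -> "qzbr" -> "q"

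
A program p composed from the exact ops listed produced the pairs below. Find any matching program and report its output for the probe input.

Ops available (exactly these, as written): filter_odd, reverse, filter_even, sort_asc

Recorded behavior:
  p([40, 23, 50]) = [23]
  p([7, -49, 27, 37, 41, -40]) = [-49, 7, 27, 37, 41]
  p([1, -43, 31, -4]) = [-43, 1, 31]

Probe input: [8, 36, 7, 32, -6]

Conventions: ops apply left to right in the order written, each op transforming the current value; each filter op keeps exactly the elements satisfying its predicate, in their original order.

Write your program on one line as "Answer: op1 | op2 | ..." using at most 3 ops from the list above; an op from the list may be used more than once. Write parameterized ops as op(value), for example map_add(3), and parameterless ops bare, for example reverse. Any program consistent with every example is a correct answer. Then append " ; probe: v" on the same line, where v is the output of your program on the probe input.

sort_asc | filter_odd ; probe: [7]

Check, running the answer program on each example:
  [40, 23, 50] -> [23, 40, 50] -> [23]
  [7, -49, 27, 37, 41, -40] -> [-49, -40, 7, 27, 37, 41] -> [-49, 7, 27, 37, 41]
  [1, -43, 31, -4] -> [-43, -4, 1, 31] -> [-43, 1, 31]
  probe: [8, 36, 7, 32, -6] -> [-6, 7, 8, 32, 36] -> [7]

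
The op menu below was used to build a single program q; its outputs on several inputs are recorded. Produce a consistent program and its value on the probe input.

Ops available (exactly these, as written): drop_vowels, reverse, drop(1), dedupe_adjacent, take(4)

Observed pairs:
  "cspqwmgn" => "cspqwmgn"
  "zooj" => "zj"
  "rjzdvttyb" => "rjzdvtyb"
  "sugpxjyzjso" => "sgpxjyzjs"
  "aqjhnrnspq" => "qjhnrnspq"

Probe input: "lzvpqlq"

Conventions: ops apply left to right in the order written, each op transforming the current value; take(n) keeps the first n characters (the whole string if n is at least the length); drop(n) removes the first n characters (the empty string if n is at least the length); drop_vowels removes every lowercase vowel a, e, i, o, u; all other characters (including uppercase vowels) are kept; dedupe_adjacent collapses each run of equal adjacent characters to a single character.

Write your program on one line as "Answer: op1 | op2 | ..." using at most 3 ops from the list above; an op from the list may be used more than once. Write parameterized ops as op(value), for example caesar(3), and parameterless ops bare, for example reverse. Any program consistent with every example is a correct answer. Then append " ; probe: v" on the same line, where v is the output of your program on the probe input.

dedupe_adjacent | drop_vowels ; probe: "lzvpqlq"

Check, running the answer program on each example:
  "cspqwmgn" -> "cspqwmgn" -> "cspqwmgn"
  "zooj" -> "zoj" -> "zj"
  "rjzdvttyb" -> "rjzdvtyb" -> "rjzdvtyb"
  "sugpxjyzjso" -> "sugpxjyzjso" -> "sgpxjyzjs"
  "aqjhnrnspq" -> "aqjhnrnspq" -> "qjhnrnspq"
  probe: "lzvpqlq" -> "lzvpqlq" -> "lzvpqlq"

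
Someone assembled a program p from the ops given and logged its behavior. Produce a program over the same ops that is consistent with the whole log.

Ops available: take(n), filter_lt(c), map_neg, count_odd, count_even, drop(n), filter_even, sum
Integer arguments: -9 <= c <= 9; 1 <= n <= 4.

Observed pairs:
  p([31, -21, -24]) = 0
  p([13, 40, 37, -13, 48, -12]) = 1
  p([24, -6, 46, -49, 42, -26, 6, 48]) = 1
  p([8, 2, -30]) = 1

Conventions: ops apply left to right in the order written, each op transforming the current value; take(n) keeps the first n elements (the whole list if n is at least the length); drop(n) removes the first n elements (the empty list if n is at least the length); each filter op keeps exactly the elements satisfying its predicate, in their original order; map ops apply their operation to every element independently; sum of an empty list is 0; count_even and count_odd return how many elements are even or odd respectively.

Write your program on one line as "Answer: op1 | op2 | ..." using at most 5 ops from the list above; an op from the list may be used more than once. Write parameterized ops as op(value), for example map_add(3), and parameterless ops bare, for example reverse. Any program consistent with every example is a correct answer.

filter_even | drop(2) | take(1) | count_even

Check, running the answer program on each example:
  [31, -21, -24] -> [-24] -> [] -> [] -> 0
  [13, 40, 37, -13, 48, -12] -> [40, 48, -12] -> [-12] -> [-12] -> 1
  [24, -6, 46, -49, 42, -26, 6, 48] -> [24, -6, 46, 42, -26, 6, 48] -> [46, 42, -26, 6, 48] -> [46] -> 1
  [8, 2, -30] -> [8, 2, -30] -> [-30] -> [-30] -> 1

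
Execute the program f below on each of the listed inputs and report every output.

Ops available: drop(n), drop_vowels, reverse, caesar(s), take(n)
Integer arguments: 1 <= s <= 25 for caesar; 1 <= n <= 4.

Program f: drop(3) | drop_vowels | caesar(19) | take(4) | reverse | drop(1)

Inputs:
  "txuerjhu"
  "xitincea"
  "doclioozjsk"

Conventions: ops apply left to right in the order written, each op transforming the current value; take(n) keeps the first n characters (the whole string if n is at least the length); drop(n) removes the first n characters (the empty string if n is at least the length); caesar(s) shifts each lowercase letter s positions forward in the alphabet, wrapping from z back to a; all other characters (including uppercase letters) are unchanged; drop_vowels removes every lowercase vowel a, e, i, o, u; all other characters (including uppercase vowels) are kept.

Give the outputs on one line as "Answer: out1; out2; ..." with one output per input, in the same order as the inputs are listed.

"ck"; "g"; "cse"

Execution, op by op:
  "txuerjhu" -> "erjhu" -> "rjh" -> "kca" -> "kca" -> "ack" -> "ck"
  "xitincea" -> "incea" -> "nc" -> "gv" -> "gv" -> "vg" -> "g"
  "doclioozjsk" -> "lioozjsk" -> "lzjsk" -> "escld" -> "escl" -> "lcse" -> "cse"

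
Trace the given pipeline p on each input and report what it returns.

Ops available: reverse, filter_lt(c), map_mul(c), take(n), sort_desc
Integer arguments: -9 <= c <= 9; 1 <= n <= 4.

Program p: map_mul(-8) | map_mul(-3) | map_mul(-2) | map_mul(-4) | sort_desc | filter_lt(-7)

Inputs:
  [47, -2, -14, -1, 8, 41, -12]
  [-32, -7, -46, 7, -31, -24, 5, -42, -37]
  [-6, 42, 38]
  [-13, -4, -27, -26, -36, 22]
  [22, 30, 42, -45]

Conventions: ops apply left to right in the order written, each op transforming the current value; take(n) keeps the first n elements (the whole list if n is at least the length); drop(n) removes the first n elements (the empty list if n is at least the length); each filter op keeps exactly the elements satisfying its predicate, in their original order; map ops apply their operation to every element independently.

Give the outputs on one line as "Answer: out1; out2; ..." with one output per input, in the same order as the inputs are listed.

[-192, -384, -2304, -2688]; [-1344, -4608, -5952, -6144, -7104, -8064, -8832]; [-1152]; [-768, -2496, -4992, -5184, -6912]; [-8640]

Execution, op by op:
  [47, -2, -14, -1, 8, 41, -12] -> [-376, 16, 112, 8, -64, -328, 96] -> [1128, -48, -336, -24, 192, 984, -288] -> [-2256, 96, 672, 48, -384, -1968, 576] -> [9024, -384, -2688, -192, 1536, 7872, -2304] -> [9024, 7872, 1536, -192, -384, -2304, -2688] -> [-192, -384, -2304, -2688]
  [-32, -7, -46, 7, -31, -24, 5, -42, -37] -> [256, 56, 368, -56, 248, 192, -40, 336, 296] -> [-768, -168, -1104, 168, -744, -576, 120, -1008, -888] -> [1536, 336, 2208, -336, 1488, 1152, -240, 2016, 1776] -> [-6144, -1344, -8832, 1344, -5952, -4608, 960, -8064, -7104] -> [1344, 960, -1344, -4608, -5952, -6144, -7104, -8064, -8832] -> [-1344, -4608, -5952, -6144, -7104, -8064, -8832]
  [-6, 42, 38] -> [48, -336, -304] -> [-144, 1008, 912] -> [288, -2016, -1824] -> [-1152, 8064, 7296] -> [8064, 7296, -1152] -> [-1152]
  [-13, -4, -27, -26, -36, 22] -> [104, 32, 216, 208, 288, -176] -> [-312, -96, -648, -624, -864, 528] -> [624, 192, 1296, 1248, 1728, -1056] -> [-2496, -768, -5184, -4992, -6912, 4224] -> [4224, -768, -2496, -4992, -5184, -6912] -> [-768, -2496, -4992, -5184, -6912]
  [22, 30, 42, -45] -> [-176, -240, -336, 360] -> [528, 720, 1008, -1080] -> [-1056, -1440, -2016, 2160] -> [4224, 5760, 8064, -8640] -> [8064, 5760, 4224, -8640] -> [-8640]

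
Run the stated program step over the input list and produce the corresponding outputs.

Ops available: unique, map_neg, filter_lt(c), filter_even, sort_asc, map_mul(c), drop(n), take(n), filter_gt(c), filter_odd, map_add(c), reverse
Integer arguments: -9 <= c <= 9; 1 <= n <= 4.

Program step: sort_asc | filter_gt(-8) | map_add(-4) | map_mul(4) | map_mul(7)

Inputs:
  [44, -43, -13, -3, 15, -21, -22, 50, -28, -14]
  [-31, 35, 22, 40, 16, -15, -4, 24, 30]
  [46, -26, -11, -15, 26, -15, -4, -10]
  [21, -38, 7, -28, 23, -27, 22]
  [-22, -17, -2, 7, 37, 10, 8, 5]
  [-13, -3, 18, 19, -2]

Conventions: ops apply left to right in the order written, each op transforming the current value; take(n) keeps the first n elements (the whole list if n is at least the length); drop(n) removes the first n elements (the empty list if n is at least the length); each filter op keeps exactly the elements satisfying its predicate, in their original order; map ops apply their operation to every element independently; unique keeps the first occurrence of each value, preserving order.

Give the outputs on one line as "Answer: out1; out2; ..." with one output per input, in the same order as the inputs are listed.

[-196, 308, 1120, 1288]; [-224, 336, 504, 560, 728, 868, 1008]; [-224, 616, 1176]; [84, 476, 504, 532]; [-168, 28, 84, 112, 168, 924]; [-196, -168, 392, 420]

Execution, op by op:
  [44, -43, -13, -3, 15, -21, -22, 50, -28, -14] -> [-43, -28, -22, -21, -14, -13, -3, 15, 44, 50] -> [-3, 15, 44, 50] -> [-7, 11, 40, 46] -> [-28, 44, 160, 184] -> [-196, 308, 1120, 1288]
  [-31, 35, 22, 40, 16, -15, -4, 24, 30] -> [-31, -15, -4, 16, 22, 24, 30, 35, 40] -> [-4, 16, 22, 24, 30, 35, 40] -> [-8, 12, 18, 20, 26, 31, 36] -> [-32, 48, 72, 80, 104, 124, 144] -> [-224, 336, 504, 560, 728, 868, 1008]
  [46, -26, -11, -15, 26, -15, -4, -10] -> [-26, -15, -15, -11, -10, -4, 26, 46] -> [-4, 26, 46] -> [-8, 22, 42] -> [-32, 88, 168] -> [-224, 616, 1176]
  [21, -38, 7, -28, 23, -27, 22] -> [-38, -28, -27, 7, 21, 22, 23] -> [7, 21, 22, 23] -> [3, 17, 18, 19] -> [12, 68, 72, 76] -> [84, 476, 504, 532]
  [-22, -17, -2, 7, 37, 10, 8, 5] -> [-22, -17, -2, 5, 7, 8, 10, 37] -> [-2, 5, 7, 8, 10, 37] -> [-6, 1, 3, 4, 6, 33] -> [-24, 4, 12, 16, 24, 132] -> [-168, 28, 84, 112, 168, 924]
  [-13, -3, 18, 19, -2] -> [-13, -3, -2, 18, 19] -> [-3, -2, 18, 19] -> [-7, -6, 14, 15] -> [-28, -24, 56, 60] -> [-196, -168, 392, 420]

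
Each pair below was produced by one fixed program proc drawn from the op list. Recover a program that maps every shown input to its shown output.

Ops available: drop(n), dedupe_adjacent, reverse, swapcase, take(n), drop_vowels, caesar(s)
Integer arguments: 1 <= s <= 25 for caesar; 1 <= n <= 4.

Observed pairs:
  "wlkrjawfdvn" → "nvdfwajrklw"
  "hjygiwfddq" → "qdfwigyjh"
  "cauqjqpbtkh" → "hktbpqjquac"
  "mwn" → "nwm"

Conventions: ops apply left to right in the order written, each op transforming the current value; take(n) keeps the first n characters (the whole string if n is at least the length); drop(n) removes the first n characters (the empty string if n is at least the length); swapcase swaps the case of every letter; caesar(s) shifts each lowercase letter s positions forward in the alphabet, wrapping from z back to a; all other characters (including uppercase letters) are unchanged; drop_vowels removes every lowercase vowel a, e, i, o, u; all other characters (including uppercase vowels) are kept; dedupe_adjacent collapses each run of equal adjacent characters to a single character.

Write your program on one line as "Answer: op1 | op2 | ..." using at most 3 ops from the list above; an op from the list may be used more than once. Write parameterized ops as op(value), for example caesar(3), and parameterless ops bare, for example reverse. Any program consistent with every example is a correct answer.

reverse | dedupe_adjacent

Check, running the answer program on each example:
  "wlkrjawfdvn" -> "nvdfwajrklw" -> "nvdfwajrklw"
  "hjygiwfddq" -> "qddfwigyjh" -> "qdfwigyjh"
  "cauqjqpbtkh" -> "hktbpqjquac" -> "hktbpqjquac"
  "mwn" -> "nwm" -> "nwm"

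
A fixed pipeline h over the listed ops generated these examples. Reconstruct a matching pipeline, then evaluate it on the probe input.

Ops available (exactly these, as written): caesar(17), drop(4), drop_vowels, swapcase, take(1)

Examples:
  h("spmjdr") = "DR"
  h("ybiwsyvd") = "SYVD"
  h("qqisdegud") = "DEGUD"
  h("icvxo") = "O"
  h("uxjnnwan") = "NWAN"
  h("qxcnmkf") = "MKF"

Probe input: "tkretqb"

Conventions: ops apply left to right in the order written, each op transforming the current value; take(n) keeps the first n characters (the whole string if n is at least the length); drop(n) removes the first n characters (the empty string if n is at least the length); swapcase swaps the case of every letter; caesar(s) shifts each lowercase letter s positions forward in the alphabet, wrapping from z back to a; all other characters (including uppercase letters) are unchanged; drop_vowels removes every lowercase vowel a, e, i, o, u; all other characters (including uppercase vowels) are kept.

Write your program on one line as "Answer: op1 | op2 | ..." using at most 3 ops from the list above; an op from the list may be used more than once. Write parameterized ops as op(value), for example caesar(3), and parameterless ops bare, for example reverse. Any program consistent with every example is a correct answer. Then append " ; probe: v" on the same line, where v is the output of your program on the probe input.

drop(4) | swapcase ; probe: "TQB"

Check, running the answer program on each example:
  "spmjdr" -> "dr" -> "DR"
  "ybiwsyvd" -> "syvd" -> "SYVD"
  "qqisdegud" -> "degud" -> "DEGUD"
  "icvxo" -> "o" -> "O"
  "uxjnnwan" -> "nwan" -> "NWAN"
  "qxcnmkf" -> "mkf" -> "MKF"
  probe: "tkretqb" -> "tqb" -> "TQB"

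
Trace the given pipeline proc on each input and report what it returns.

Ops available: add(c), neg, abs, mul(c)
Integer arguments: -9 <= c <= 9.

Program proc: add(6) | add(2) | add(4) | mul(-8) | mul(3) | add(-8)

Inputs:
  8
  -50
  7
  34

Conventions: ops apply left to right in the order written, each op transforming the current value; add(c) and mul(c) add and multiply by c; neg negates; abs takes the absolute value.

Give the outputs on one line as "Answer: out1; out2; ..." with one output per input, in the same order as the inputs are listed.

Execution, op by op:
  8 -> 14 -> 16 -> 20 -> -160 -> -480 -> -488
  -50 -> -44 -> -42 -> -38 -> 304 -> 912 -> 904
  7 -> 13 -> 15 -> 19 -> -152 -> -456 -> -464
  34 -> 40 -> 42 -> 46 -> -368 -> -1104 -> -1112

-488; 904; -464; -1112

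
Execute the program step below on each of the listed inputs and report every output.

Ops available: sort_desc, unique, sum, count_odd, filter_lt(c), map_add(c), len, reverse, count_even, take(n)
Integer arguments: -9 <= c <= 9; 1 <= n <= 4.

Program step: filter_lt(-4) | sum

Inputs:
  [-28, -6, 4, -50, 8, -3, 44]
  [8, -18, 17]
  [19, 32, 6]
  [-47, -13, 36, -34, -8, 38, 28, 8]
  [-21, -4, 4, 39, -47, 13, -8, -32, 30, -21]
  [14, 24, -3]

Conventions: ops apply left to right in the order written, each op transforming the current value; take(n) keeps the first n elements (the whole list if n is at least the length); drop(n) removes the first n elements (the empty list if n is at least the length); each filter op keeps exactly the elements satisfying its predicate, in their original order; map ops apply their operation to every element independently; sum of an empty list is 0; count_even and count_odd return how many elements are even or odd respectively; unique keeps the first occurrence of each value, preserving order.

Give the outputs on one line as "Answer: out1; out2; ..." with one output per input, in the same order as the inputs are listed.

Execution, op by op:
  [-28, -6, 4, -50, 8, -3, 44] -> [-28, -6, -50] -> -84
  [8, -18, 17] -> [-18] -> -18
  [19, 32, 6] -> [] -> 0
  [-47, -13, 36, -34, -8, 38, 28, 8] -> [-47, -13, -34, -8] -> -102
  [-21, -4, 4, 39, -47, 13, -8, -32, 30, -21] -> [-21, -47, -8, -32, -21] -> -129
  [14, 24, -3] -> [] -> 0

-84; -18; 0; -102; -129; 0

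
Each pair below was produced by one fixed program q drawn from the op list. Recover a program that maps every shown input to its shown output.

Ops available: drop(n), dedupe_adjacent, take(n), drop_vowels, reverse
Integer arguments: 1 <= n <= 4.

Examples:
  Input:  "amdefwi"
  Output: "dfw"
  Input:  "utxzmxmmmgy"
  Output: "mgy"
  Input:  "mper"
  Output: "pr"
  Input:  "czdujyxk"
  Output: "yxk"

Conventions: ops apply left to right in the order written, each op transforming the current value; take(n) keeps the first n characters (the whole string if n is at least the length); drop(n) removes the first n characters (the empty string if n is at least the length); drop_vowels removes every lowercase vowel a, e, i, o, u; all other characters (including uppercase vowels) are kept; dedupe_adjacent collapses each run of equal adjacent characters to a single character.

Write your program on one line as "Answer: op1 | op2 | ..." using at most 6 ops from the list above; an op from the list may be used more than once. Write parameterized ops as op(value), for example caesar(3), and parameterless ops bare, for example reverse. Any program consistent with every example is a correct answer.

drop_vowels | reverse | take(4) | reverse | drop(1)

Check, running the answer program on each example:
  "amdefwi" -> "mdfw" -> "wfdm" -> "wfdm" -> "mdfw" -> "dfw"
  "utxzmxmmmgy" -> "txzmxmmmgy" -> "ygmmmxmzxt" -> "ygmm" -> "mmgy" -> "mgy"
  "mper" -> "mpr" -> "rpm" -> "rpm" -> "mpr" -> "pr"
  "czdujyxk" -> "czdjyxk" -> "kxyjdzc" -> "kxyj" -> "jyxk" -> "yxk"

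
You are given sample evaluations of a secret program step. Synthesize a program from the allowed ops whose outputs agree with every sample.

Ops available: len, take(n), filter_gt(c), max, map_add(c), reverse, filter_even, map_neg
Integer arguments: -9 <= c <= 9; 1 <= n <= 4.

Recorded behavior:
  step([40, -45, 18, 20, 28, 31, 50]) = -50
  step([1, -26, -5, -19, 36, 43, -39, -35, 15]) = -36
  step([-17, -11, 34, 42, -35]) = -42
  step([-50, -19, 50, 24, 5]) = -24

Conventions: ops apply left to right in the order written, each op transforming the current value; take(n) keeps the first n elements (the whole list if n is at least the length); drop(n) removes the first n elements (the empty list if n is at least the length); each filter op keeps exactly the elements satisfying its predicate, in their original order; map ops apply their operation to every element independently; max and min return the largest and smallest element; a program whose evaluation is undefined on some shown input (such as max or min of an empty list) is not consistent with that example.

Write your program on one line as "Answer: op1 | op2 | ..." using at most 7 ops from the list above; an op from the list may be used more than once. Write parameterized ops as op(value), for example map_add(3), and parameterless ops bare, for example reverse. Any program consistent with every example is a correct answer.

filter_gt(-3) | filter_even | map_neg | reverse | take(1) | max

Check, running the answer program on each example:
  [40, -45, 18, 20, 28, 31, 50] -> [40, 18, 20, 28, 31, 50] -> [40, 18, 20, 28, 50] -> [-40, -18, -20, -28, -50] -> [-50, -28, -20, -18, -40] -> [-50] -> -50
  [1, -26, -5, -19, 36, 43, -39, -35, 15] -> [1, 36, 43, 15] -> [36] -> [-36] -> [-36] -> [-36] -> -36
  [-17, -11, 34, 42, -35] -> [34, 42] -> [34, 42] -> [-34, -42] -> [-42, -34] -> [-42] -> -42
  [-50, -19, 50, 24, 5] -> [50, 24, 5] -> [50, 24] -> [-50, -24] -> [-24, -50] -> [-24] -> -24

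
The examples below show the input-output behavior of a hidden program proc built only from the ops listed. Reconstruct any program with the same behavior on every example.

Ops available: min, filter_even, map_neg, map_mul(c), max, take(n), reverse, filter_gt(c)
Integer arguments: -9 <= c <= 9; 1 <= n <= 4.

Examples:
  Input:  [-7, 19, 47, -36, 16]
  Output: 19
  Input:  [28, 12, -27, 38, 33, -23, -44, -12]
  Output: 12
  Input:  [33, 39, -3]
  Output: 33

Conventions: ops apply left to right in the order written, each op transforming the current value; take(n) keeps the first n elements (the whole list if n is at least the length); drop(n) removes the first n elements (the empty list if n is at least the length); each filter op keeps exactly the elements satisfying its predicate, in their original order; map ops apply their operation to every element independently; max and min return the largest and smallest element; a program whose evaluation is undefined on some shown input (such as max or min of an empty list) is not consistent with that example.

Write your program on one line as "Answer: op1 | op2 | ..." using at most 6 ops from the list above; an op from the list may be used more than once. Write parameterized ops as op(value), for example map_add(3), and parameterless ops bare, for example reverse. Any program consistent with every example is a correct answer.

take(3) | map_neg | reverse | map_neg | filter_gt(2) | min

Check, running the answer program on each example:
  [-7, 19, 47, -36, 16] -> [-7, 19, 47] -> [7, -19, -47] -> [-47, -19, 7] -> [47, 19, -7] -> [47, 19] -> 19
  [28, 12, -27, 38, 33, -23, -44, -12] -> [28, 12, -27] -> [-28, -12, 27] -> [27, -12, -28] -> [-27, 12, 28] -> [12, 28] -> 12
  [33, 39, -3] -> [33, 39, -3] -> [-33, -39, 3] -> [3, -39, -33] -> [-3, 39, 33] -> [39, 33] -> 33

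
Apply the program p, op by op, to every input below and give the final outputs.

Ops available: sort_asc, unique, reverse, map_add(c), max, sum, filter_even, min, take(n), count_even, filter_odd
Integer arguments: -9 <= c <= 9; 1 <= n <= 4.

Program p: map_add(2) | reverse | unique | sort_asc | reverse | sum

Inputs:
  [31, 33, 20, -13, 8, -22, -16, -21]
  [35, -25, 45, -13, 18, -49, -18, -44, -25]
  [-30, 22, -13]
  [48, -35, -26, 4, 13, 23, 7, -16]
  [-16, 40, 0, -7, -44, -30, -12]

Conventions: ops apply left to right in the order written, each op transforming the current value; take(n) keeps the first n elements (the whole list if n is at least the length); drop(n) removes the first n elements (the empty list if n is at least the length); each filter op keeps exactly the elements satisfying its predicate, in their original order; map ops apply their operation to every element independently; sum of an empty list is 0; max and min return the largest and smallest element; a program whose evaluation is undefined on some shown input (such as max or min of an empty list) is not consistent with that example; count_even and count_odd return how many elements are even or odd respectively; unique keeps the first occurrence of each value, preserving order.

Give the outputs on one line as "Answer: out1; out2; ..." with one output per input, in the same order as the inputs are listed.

36; -35; -15; 34; -55

Execution, op by op:
  [31, 33, 20, -13, 8, -22, -16, -21] -> [33, 35, 22, -11, 10, -20, -14, -19] -> [-19, -14, -20, 10, -11, 22, 35, 33] -> [-19, -14, -20, 10, -11, 22, 35, 33] -> [-20, -19, -14, -11, 10, 22, 33, 35] -> [35, 33, 22, 10, -11, -14, -19, -20] -> 36
  [35, -25, 45, -13, 18, -49, -18, -44, -25] -> [37, -23, 47, -11, 20, -47, -16, -42, -23] -> [-23, -42, -16, -47, 20, -11, 47, -23, 37] -> [-23, -42, -16, -47, 20, -11, 47, 37] -> [-47, -42, -23, -16, -11, 20, 37, 47] -> [47, 37, 20, -11, -16, -23, -42, -47] -> -35
  [-30, 22, -13] -> [-28, 24, -11] -> [-11, 24, -28] -> [-11, 24, -28] -> [-28, -11, 24] -> [24, -11, -28] -> -15
  [48, -35, -26, 4, 13, 23, 7, -16] -> [50, -33, -24, 6, 15, 25, 9, -14] -> [-14, 9, 25, 15, 6, -24, -33, 50] -> [-14, 9, 25, 15, 6, -24, -33, 50] -> [-33, -24, -14, 6, 9, 15, 25, 50] -> [50, 25, 15, 9, 6, -14, -24, -33] -> 34
  [-16, 40, 0, -7, -44, -30, -12] -> [-14, 42, 2, -5, -42, -28, -10] -> [-10, -28, -42, -5, 2, 42, -14] -> [-10, -28, -42, -5, 2, 42, -14] -> [-42, -28, -14, -10, -5, 2, 42] -> [42, 2, -5, -10, -14, -28, -42] -> -55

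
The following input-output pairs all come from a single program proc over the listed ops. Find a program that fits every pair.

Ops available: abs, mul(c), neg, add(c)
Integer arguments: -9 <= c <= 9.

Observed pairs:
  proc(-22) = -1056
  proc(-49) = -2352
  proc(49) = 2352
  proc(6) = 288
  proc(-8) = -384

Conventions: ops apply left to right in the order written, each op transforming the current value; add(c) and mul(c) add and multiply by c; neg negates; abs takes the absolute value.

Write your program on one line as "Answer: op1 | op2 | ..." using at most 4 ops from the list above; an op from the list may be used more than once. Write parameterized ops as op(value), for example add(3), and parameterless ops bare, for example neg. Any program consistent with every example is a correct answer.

neg | mul(-6) | mul(-8) | neg

Check, running the answer program on each example:
  -22 -> 22 -> -132 -> 1056 -> -1056
  -49 -> 49 -> -294 -> 2352 -> -2352
  49 -> -49 -> 294 -> -2352 -> 2352
  6 -> -6 -> 36 -> -288 -> 288
  -8 -> 8 -> -48 -> 384 -> -384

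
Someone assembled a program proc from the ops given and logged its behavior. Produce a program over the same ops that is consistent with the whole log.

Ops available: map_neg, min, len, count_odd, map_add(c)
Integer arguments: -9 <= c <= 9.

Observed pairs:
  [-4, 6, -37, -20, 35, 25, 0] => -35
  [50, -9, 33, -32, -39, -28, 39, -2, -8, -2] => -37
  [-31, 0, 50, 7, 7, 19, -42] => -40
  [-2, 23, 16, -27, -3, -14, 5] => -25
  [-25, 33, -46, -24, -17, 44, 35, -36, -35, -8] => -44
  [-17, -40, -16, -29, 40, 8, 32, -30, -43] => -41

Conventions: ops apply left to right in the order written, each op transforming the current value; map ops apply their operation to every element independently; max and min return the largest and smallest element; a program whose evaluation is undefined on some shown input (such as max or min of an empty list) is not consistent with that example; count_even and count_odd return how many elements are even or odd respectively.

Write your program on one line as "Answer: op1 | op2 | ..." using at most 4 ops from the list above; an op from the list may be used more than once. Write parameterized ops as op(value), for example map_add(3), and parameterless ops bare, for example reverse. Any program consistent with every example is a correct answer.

map_add(8) | map_add(-6) | min

Check, running the answer program on each example:
  [-4, 6, -37, -20, 35, 25, 0] -> [4, 14, -29, -12, 43, 33, 8] -> [-2, 8, -35, -18, 37, 27, 2] -> -35
  [50, -9, 33, -32, -39, -28, 39, -2, -8, -2] -> [58, -1, 41, -24, -31, -20, 47, 6, 0, 6] -> [52, -7, 35, -30, -37, -26, 41, 0, -6, 0] -> -37
  [-31, 0, 50, 7, 7, 19, -42] -> [-23, 8, 58, 15, 15, 27, -34] -> [-29, 2, 52, 9, 9, 21, -40] -> -40
  [-2, 23, 16, -27, -3, -14, 5] -> [6, 31, 24, -19, 5, -6, 13] -> [0, 25, 18, -25, -1, -12, 7] -> -25
  [-25, 33, -46, -24, -17, 44, 35, -36, -35, -8] -> [-17, 41, -38, -16, -9, 52, 43, -28, -27, 0] -> [-23, 35, -44, -22, -15, 46, 37, -34, -33, -6] -> -44
  [-17, -40, -16, -29, 40, 8, 32, -30, -43] -> [-9, -32, -8, -21, 48, 16, 40, -22, -35] -> [-15, -38, -14, -27, 42, 10, 34, -28, -41] -> -41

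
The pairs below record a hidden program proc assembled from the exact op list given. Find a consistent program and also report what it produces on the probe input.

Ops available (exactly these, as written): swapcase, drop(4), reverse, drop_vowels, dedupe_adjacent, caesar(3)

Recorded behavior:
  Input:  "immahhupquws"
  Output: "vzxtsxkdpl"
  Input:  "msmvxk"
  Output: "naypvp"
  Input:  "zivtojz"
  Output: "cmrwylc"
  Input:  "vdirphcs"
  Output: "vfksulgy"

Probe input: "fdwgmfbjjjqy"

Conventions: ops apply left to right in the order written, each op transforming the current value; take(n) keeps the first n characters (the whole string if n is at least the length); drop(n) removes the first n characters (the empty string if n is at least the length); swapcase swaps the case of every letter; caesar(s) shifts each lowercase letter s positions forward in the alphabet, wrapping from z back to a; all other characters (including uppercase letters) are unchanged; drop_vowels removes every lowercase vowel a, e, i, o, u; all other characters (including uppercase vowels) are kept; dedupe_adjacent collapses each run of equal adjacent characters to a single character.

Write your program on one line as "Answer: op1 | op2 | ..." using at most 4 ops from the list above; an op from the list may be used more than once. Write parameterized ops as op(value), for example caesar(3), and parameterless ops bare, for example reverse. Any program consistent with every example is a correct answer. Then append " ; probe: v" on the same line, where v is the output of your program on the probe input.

caesar(3) | reverse | dedupe_adjacent ; probe: "btmeipjzgi"

Check, running the answer program on each example:
  "immahhupquws" -> "lppdkkxstxzv" -> "vzxtsxkkdppl" -> "vzxtsxkdpl"
  "msmvxk" -> "pvpyan" -> "naypvp" -> "naypvp"
  "zivtojz" -> "clywrmc" -> "cmrwylc" -> "cmrwylc"
  "vdirphcs" -> "ygluskfv" -> "vfksulgy" -> "vfksulgy"
  probe: "fdwgmfbjjjqy" -> "igzjpiemmmtb" -> "btmmmeipjzgi" -> "btmeipjzgi"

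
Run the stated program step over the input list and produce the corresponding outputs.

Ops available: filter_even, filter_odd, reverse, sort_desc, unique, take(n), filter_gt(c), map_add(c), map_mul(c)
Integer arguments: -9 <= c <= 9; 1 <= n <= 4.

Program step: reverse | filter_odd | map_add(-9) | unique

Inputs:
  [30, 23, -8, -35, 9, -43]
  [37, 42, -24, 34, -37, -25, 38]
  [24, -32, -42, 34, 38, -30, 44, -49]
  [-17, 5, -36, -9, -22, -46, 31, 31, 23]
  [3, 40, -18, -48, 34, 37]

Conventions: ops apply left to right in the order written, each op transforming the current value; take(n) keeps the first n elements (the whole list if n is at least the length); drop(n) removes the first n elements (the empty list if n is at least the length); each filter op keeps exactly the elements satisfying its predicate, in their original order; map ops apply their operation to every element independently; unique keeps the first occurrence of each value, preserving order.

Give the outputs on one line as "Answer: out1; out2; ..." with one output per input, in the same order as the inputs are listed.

[-52, 0, -44, 14]; [-34, -46, 28]; [-58]; [14, 22, -18, -4, -26]; [28, -6]

Execution, op by op:
  [30, 23, -8, -35, 9, -43] -> [-43, 9, -35, -8, 23, 30] -> [-43, 9, -35, 23] -> [-52, 0, -44, 14] -> [-52, 0, -44, 14]
  [37, 42, -24, 34, -37, -25, 38] -> [38, -25, -37, 34, -24, 42, 37] -> [-25, -37, 37] -> [-34, -46, 28] -> [-34, -46, 28]
  [24, -32, -42, 34, 38, -30, 44, -49] -> [-49, 44, -30, 38, 34, -42, -32, 24] -> [-49] -> [-58] -> [-58]
  [-17, 5, -36, -9, -22, -46, 31, 31, 23] -> [23, 31, 31, -46, -22, -9, -36, 5, -17] -> [23, 31, 31, -9, 5, -17] -> [14, 22, 22, -18, -4, -26] -> [14, 22, -18, -4, -26]
  [3, 40, -18, -48, 34, 37] -> [37, 34, -48, -18, 40, 3] -> [37, 3] -> [28, -6] -> [28, -6]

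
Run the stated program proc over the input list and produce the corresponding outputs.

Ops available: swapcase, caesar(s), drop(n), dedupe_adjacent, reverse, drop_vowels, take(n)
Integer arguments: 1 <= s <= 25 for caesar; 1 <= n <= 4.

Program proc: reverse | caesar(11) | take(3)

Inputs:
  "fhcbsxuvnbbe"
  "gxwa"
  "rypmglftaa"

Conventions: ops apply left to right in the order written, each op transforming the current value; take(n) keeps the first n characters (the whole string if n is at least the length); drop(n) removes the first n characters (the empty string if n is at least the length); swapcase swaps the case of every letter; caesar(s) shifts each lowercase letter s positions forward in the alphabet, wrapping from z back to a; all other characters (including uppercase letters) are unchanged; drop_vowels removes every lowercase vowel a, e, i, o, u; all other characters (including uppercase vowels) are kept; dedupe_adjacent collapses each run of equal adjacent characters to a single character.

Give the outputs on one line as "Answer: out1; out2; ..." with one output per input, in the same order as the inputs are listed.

"pmm"; "lhi"; "lle"

Execution, op by op:
  "fhcbsxuvnbbe" -> "ebbnvuxsbchf" -> "pmmygfidmnsq" -> "pmm"
  "gxwa" -> "awxg" -> "lhir" -> "lhi"
  "rypmglftaa" -> "aatflgmpyr" -> "lleqwrxajc" -> "lle"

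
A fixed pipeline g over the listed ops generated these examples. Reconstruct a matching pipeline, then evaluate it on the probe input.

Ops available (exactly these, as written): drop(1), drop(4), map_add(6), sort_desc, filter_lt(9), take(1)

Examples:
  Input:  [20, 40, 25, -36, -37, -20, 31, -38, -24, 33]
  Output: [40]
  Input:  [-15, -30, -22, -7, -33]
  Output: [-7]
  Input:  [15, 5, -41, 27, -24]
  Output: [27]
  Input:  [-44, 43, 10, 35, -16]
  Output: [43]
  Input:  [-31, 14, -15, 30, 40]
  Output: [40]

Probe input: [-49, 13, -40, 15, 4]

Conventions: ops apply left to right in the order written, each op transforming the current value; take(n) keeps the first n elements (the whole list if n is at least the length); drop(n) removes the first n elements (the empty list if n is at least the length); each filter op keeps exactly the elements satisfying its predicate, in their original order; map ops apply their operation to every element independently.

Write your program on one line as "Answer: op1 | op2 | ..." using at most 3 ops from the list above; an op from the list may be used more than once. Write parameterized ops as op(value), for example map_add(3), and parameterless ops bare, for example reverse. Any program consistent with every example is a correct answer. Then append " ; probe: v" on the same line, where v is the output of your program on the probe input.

drop(1) | sort_desc | take(1) ; probe: [15]

Check, running the answer program on each example:
  [20, 40, 25, -36, -37, -20, 31, -38, -24, 33] -> [40, 25, -36, -37, -20, 31, -38, -24, 33] -> [40, 33, 31, 25, -20, -24, -36, -37, -38] -> [40]
  [-15, -30, -22, -7, -33] -> [-30, -22, -7, -33] -> [-7, -22, -30, -33] -> [-7]
  [15, 5, -41, 27, -24] -> [5, -41, 27, -24] -> [27, 5, -24, -41] -> [27]
  [-44, 43, 10, 35, -16] -> [43, 10, 35, -16] -> [43, 35, 10, -16] -> [43]
  [-31, 14, -15, 30, 40] -> [14, -15, 30, 40] -> [40, 30, 14, -15] -> [40]
  probe: [-49, 13, -40, 15, 4] -> [13, -40, 15, 4] -> [15, 13, 4, -40] -> [15]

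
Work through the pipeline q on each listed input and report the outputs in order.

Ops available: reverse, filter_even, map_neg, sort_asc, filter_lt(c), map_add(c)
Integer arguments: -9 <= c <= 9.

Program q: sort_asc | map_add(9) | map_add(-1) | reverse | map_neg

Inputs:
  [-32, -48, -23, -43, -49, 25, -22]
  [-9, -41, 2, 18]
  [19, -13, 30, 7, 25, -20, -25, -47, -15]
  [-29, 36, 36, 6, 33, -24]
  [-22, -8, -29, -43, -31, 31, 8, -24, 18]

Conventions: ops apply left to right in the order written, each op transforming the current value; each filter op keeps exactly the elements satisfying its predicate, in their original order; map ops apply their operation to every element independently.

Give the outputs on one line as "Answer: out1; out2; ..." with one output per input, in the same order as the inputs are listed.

[-33, 14, 15, 24, 35, 40, 41]; [-26, -10, 1, 33]; [-38, -33, -27, -15, 5, 7, 12, 17, 39]; [-44, -44, -41, -14, 16, 21]; [-39, -26, -16, 0, 14, 16, 21, 23, 35]

Execution, op by op:
  [-32, -48, -23, -43, -49, 25, -22] -> [-49, -48, -43, -32, -23, -22, 25] -> [-40, -39, -34, -23, -14, -13, 34] -> [-41, -40, -35, -24, -15, -14, 33] -> [33, -14, -15, -24, -35, -40, -41] -> [-33, 14, 15, 24, 35, 40, 41]
  [-9, -41, 2, 18] -> [-41, -9, 2, 18] -> [-32, 0, 11, 27] -> [-33, -1, 10, 26] -> [26, 10, -1, -33] -> [-26, -10, 1, 33]
  [19, -13, 30, 7, 25, -20, -25, -47, -15] -> [-47, -25, -20, -15, -13, 7, 19, 25, 30] -> [-38, -16, -11, -6, -4, 16, 28, 34, 39] -> [-39, -17, -12, -7, -5, 15, 27, 33, 38] -> [38, 33, 27, 15, -5, -7, -12, -17, -39] -> [-38, -33, -27, -15, 5, 7, 12, 17, 39]
  [-29, 36, 36, 6, 33, -24] -> [-29, -24, 6, 33, 36, 36] -> [-20, -15, 15, 42, 45, 45] -> [-21, -16, 14, 41, 44, 44] -> [44, 44, 41, 14, -16, -21] -> [-44, -44, -41, -14, 16, 21]
  [-22, -8, -29, -43, -31, 31, 8, -24, 18] -> [-43, -31, -29, -24, -22, -8, 8, 18, 31] -> [-34, -22, -20, -15, -13, 1, 17, 27, 40] -> [-35, -23, -21, -16, -14, 0, 16, 26, 39] -> [39, 26, 16, 0, -14, -16, -21, -23, -35] -> [-39, -26, -16, 0, 14, 16, 21, 23, 35]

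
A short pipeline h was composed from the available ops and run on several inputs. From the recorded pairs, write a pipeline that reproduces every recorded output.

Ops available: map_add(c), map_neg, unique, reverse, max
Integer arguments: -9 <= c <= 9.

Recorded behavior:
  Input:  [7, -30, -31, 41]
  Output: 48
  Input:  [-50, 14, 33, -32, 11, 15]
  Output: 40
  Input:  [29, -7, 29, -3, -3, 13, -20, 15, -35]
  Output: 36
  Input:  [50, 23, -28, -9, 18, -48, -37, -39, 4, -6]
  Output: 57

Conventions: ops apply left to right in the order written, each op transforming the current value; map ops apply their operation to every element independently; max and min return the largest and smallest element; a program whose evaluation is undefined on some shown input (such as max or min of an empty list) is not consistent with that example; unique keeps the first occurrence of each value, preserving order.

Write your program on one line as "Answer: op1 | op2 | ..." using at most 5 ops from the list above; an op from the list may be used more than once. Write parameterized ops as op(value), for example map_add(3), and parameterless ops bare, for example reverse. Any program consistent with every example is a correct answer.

reverse | unique | reverse | map_add(7) | max

Check, running the answer program on each example:
  [7, -30, -31, 41] -> [41, -31, -30, 7] -> [41, -31, -30, 7] -> [7, -30, -31, 41] -> [14, -23, -24, 48] -> 48
  [-50, 14, 33, -32, 11, 15] -> [15, 11, -32, 33, 14, -50] -> [15, 11, -32, 33, 14, -50] -> [-50, 14, 33, -32, 11, 15] -> [-43, 21, 40, -25, 18, 22] -> 40
  [29, -7, 29, -3, -3, 13, -20, 15, -35] -> [-35, 15, -20, 13, -3, -3, 29, -7, 29] -> [-35, 15, -20, 13, -3, 29, -7] -> [-7, 29, -3, 13, -20, 15, -35] -> [0, 36, 4, 20, -13, 22, -28] -> 36
  [50, 23, -28, -9, 18, -48, -37, -39, 4, -6] -> [-6, 4, -39, -37, -48, 18, -9, -28, 23, 50] -> [-6, 4, -39, -37, -48, 18, -9, -28, 23, 50] -> [50, 23, -28, -9, 18, -48, -37, -39, 4, -6] -> [57, 30, -21, -2, 25, -41, -30, -32, 11, 1] -> 57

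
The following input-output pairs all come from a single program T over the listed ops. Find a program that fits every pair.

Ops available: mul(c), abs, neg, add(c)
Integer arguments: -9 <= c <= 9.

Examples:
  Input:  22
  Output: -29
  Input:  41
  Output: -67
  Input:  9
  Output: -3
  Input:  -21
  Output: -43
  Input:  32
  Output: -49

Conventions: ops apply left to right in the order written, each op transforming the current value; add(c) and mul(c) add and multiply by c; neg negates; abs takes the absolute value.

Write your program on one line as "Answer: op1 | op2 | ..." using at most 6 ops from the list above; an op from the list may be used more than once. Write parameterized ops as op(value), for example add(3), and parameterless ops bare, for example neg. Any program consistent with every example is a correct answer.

mul(2) | add(-8) | abs | neg | add(7)

Check, running the answer program on each example:
  22 -> 44 -> 36 -> 36 -> -36 -> -29
  41 -> 82 -> 74 -> 74 -> -74 -> -67
  9 -> 18 -> 10 -> 10 -> -10 -> -3
  -21 -> -42 -> -50 -> 50 -> -50 -> -43
  32 -> 64 -> 56 -> 56 -> -56 -> -49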